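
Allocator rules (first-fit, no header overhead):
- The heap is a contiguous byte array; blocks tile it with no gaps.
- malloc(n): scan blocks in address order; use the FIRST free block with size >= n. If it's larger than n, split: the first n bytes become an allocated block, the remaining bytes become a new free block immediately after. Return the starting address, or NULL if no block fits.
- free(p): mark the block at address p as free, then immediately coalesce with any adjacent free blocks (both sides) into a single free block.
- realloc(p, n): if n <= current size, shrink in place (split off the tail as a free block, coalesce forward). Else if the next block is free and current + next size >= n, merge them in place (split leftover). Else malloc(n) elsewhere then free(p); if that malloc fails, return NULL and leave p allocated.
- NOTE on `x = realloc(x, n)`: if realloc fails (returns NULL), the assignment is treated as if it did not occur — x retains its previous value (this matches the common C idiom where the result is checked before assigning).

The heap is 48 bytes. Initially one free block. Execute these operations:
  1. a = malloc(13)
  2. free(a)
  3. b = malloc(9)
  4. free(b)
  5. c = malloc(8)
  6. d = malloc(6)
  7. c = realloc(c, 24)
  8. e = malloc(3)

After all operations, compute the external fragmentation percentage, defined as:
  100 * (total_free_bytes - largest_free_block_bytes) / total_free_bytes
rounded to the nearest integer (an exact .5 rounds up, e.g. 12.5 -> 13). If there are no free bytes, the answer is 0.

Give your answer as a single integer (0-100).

Op 1: a = malloc(13) -> a = 0; heap: [0-12 ALLOC][13-47 FREE]
Op 2: free(a) -> (freed a); heap: [0-47 FREE]
Op 3: b = malloc(9) -> b = 0; heap: [0-8 ALLOC][9-47 FREE]
Op 4: free(b) -> (freed b); heap: [0-47 FREE]
Op 5: c = malloc(8) -> c = 0; heap: [0-7 ALLOC][8-47 FREE]
Op 6: d = malloc(6) -> d = 8; heap: [0-7 ALLOC][8-13 ALLOC][14-47 FREE]
Op 7: c = realloc(c, 24) -> c = 14; heap: [0-7 FREE][8-13 ALLOC][14-37 ALLOC][38-47 FREE]
Op 8: e = malloc(3) -> e = 0; heap: [0-2 ALLOC][3-7 FREE][8-13 ALLOC][14-37 ALLOC][38-47 FREE]
Free blocks: [5 10] total_free=15 largest=10 -> 100*(15-10)/15 = 500/15 ≈ 33.333 -> rounds to 33

Answer: 33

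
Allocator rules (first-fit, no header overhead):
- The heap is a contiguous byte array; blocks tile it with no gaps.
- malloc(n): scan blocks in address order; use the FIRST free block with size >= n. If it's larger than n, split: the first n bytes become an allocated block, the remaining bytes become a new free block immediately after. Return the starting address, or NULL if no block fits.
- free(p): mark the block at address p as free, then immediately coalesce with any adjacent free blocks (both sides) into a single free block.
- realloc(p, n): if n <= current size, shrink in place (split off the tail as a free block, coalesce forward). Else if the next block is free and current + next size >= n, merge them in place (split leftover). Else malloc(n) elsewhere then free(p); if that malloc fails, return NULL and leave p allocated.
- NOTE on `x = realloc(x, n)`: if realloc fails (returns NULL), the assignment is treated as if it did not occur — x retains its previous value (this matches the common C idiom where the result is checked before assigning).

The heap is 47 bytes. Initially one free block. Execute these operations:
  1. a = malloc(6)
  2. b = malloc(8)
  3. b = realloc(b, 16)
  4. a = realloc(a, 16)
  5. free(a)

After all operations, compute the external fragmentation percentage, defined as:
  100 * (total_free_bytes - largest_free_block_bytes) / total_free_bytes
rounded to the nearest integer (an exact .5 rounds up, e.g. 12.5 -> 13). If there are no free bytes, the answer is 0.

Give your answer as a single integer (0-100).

Answer: 19

Derivation:
Op 1: a = malloc(6) -> a = 0; heap: [0-5 ALLOC][6-46 FREE]
Op 2: b = malloc(8) -> b = 6; heap: [0-5 ALLOC][6-13 ALLOC][14-46 FREE]
Op 3: b = realloc(b, 16) -> b = 6; heap: [0-5 ALLOC][6-21 ALLOC][22-46 FREE]
Op 4: a = realloc(a, 16) -> a = 22; heap: [0-5 FREE][6-21 ALLOC][22-37 ALLOC][38-46 FREE]
Op 5: free(a) -> (freed a); heap: [0-5 FREE][6-21 ALLOC][22-46 FREE]
Free blocks: [6 25] total_free=31 largest=25 -> 100*(31-25)/31 = 600/31 ≈ 19.355 -> rounds to 19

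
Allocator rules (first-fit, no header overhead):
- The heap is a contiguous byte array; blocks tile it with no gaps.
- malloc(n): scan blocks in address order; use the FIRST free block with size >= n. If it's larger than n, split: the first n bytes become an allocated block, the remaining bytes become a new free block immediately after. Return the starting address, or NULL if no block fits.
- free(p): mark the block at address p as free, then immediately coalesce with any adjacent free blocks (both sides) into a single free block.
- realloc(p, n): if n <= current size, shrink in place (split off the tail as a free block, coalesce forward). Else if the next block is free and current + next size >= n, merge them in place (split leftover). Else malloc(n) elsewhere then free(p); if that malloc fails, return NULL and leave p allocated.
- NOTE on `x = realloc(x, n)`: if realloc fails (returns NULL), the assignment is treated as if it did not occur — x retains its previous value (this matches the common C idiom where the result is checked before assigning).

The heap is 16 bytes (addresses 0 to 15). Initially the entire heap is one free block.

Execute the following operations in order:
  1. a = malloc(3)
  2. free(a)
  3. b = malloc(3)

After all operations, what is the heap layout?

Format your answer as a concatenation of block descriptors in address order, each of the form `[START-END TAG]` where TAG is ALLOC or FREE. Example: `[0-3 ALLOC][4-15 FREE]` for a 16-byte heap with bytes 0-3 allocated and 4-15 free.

Op 1: a = malloc(3) -> a = 0; heap: [0-2 ALLOC][3-15 FREE]
Op 2: free(a) -> (freed a); heap: [0-15 FREE]
Op 3: b = malloc(3) -> b = 0; heap: [0-2 ALLOC][3-15 FREE]

Answer: [0-2 ALLOC][3-15 FREE]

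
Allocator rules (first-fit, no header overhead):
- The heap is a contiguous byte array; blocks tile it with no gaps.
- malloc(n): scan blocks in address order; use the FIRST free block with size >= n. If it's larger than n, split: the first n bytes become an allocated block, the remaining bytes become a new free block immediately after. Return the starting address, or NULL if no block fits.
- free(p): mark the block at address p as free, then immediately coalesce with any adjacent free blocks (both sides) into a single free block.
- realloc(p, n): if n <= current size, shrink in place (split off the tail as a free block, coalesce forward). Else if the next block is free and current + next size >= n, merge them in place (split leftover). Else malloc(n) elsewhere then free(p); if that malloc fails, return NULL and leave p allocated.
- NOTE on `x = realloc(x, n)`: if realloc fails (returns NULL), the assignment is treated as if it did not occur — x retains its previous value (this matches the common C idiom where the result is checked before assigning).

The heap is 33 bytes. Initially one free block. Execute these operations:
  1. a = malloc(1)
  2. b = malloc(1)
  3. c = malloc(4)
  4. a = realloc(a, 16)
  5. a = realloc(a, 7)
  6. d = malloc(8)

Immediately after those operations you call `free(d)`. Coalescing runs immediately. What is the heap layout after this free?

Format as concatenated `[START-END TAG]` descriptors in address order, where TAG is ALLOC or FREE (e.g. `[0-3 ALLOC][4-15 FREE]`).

Op 1: a = malloc(1) -> a = 0; heap: [0-0 ALLOC][1-32 FREE]
Op 2: b = malloc(1) -> b = 1; heap: [0-0 ALLOC][1-1 ALLOC][2-32 FREE]
Op 3: c = malloc(4) -> c = 2; heap: [0-0 ALLOC][1-1 ALLOC][2-5 ALLOC][6-32 FREE]
Op 4: a = realloc(a, 16) -> a = 6; heap: [0-0 FREE][1-1 ALLOC][2-5 ALLOC][6-21 ALLOC][22-32 FREE]
Op 5: a = realloc(a, 7) -> a = 6; heap: [0-0 FREE][1-1 ALLOC][2-5 ALLOC][6-12 ALLOC][13-32 FREE]
Op 6: d = malloc(8) -> d = 13; heap: [0-0 FREE][1-1 ALLOC][2-5 ALLOC][6-12 ALLOC][13-20 ALLOC][21-32 FREE]
free(d): d = 13 -> block [13-20 ALLOC]; mark free, coalesce with adjacent free neighbors -> [0-0 FREE][1-1 ALLOC][2-5 ALLOC][6-12 ALLOC][13-32 FREE]

Answer: [0-0 FREE][1-1 ALLOC][2-5 ALLOC][6-12 ALLOC][13-32 FREE]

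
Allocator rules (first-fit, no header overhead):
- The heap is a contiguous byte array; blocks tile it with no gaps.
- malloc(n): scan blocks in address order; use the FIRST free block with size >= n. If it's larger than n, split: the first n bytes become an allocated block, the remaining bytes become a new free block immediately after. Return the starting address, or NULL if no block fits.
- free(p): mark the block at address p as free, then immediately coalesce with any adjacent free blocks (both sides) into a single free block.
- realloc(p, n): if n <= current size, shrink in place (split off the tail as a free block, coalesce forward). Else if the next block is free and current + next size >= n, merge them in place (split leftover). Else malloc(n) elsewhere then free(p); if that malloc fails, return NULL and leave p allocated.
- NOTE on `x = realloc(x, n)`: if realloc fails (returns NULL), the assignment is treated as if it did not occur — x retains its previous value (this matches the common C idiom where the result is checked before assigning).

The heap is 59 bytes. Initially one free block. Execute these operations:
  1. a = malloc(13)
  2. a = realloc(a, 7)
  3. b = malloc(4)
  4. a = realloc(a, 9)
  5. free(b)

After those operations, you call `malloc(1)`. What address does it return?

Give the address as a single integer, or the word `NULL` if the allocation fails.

Op 1: a = malloc(13) -> a = 0; heap: [0-12 ALLOC][13-58 FREE]
Op 2: a = realloc(a, 7) -> a = 0; heap: [0-6 ALLOC][7-58 FREE]
Op 3: b = malloc(4) -> b = 7; heap: [0-6 ALLOC][7-10 ALLOC][11-58 FREE]
Op 4: a = realloc(a, 9) -> a = 11; heap: [0-6 FREE][7-10 ALLOC][11-19 ALLOC][20-58 FREE]
Op 5: free(b) -> (freed b); heap: [0-10 FREE][11-19 ALLOC][20-58 FREE]
malloc(1): first-fit scan over [0-10 FREE][11-19 ALLOC][20-58 FREE] -> 0

Answer: 0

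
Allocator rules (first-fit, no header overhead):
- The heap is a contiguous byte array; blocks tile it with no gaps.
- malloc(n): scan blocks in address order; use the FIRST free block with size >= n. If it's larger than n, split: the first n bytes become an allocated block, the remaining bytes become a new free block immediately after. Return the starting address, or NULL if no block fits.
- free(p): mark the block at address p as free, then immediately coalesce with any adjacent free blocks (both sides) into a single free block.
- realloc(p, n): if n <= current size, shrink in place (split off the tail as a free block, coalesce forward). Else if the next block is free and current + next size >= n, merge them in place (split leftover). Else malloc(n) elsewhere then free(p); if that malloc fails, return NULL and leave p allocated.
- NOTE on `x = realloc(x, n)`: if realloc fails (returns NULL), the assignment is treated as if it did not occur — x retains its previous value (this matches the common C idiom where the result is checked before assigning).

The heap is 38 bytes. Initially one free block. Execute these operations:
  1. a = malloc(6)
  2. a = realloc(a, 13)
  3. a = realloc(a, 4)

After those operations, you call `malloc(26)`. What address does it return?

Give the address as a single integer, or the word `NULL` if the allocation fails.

Op 1: a = malloc(6) -> a = 0; heap: [0-5 ALLOC][6-37 FREE]
Op 2: a = realloc(a, 13) -> a = 0; heap: [0-12 ALLOC][13-37 FREE]
Op 3: a = realloc(a, 4) -> a = 0; heap: [0-3 ALLOC][4-37 FREE]
malloc(26): first-fit scan over [0-3 ALLOC][4-37 FREE] -> 4

Answer: 4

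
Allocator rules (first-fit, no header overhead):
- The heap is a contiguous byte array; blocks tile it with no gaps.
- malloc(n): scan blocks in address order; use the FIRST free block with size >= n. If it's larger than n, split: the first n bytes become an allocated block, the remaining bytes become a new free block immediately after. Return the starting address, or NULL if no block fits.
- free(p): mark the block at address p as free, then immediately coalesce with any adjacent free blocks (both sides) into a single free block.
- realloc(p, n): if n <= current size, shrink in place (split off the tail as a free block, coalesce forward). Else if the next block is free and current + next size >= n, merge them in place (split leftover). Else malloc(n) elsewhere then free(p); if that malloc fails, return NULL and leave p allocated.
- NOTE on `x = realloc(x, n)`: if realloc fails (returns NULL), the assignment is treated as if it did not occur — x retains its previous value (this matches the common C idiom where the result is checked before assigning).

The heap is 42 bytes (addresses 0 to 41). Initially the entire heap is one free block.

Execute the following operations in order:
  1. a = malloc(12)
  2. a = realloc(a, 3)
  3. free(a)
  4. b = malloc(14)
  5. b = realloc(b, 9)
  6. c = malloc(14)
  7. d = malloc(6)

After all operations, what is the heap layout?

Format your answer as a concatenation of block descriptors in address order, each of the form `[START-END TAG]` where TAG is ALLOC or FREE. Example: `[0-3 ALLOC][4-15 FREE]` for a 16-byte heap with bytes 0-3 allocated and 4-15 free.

Answer: [0-8 ALLOC][9-22 ALLOC][23-28 ALLOC][29-41 FREE]

Derivation:
Op 1: a = malloc(12) -> a = 0; heap: [0-11 ALLOC][12-41 FREE]
Op 2: a = realloc(a, 3) -> a = 0; heap: [0-2 ALLOC][3-41 FREE]
Op 3: free(a) -> (freed a); heap: [0-41 FREE]
Op 4: b = malloc(14) -> b = 0; heap: [0-13 ALLOC][14-41 FREE]
Op 5: b = realloc(b, 9) -> b = 0; heap: [0-8 ALLOC][9-41 FREE]
Op 6: c = malloc(14) -> c = 9; heap: [0-8 ALLOC][9-22 ALLOC][23-41 FREE]
Op 7: d = malloc(6) -> d = 23; heap: [0-8 ALLOC][9-22 ALLOC][23-28 ALLOC][29-41 FREE]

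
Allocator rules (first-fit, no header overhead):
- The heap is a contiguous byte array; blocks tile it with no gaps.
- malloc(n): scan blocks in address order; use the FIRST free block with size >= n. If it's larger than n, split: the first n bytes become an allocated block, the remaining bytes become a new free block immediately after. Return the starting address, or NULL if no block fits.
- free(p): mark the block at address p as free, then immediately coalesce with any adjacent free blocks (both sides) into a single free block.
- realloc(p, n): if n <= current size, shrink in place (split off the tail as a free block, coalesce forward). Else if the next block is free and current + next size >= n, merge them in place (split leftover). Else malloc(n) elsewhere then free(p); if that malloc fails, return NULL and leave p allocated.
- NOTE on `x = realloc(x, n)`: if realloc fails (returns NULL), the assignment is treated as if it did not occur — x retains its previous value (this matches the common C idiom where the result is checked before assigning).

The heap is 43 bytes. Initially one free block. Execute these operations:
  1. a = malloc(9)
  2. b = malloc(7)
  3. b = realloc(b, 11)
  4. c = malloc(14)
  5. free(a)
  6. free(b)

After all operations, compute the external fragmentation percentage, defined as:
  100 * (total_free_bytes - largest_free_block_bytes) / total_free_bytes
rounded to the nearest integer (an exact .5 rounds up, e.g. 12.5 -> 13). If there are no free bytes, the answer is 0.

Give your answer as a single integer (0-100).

Answer: 31

Derivation:
Op 1: a = malloc(9) -> a = 0; heap: [0-8 ALLOC][9-42 FREE]
Op 2: b = malloc(7) -> b = 9; heap: [0-8 ALLOC][9-15 ALLOC][16-42 FREE]
Op 3: b = realloc(b, 11) -> b = 9; heap: [0-8 ALLOC][9-19 ALLOC][20-42 FREE]
Op 4: c = malloc(14) -> c = 20; heap: [0-8 ALLOC][9-19 ALLOC][20-33 ALLOC][34-42 FREE]
Op 5: free(a) -> (freed a); heap: [0-8 FREE][9-19 ALLOC][20-33 ALLOC][34-42 FREE]
Op 6: free(b) -> (freed b); heap: [0-19 FREE][20-33 ALLOC][34-42 FREE]
Free blocks: [20 9] total_free=29 largest=20 -> 100*(29-20)/29 = 900/29 ≈ 31.034 -> rounds to 31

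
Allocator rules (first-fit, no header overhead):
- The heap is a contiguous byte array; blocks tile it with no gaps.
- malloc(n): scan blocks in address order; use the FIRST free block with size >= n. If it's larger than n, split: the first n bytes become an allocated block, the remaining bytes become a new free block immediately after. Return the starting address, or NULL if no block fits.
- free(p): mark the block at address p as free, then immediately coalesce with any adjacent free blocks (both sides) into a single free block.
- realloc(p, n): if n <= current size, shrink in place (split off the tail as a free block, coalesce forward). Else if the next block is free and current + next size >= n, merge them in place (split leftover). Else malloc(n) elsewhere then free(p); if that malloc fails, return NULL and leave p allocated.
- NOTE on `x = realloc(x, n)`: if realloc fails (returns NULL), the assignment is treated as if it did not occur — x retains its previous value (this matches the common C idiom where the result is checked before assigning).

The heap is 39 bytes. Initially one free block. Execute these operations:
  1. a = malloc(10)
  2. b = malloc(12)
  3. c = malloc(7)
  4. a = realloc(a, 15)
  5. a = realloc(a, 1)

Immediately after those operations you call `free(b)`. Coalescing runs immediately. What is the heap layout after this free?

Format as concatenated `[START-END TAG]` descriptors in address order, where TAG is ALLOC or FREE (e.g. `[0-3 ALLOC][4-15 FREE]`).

Answer: [0-0 ALLOC][1-21 FREE][22-28 ALLOC][29-38 FREE]

Derivation:
Op 1: a = malloc(10) -> a = 0; heap: [0-9 ALLOC][10-38 FREE]
Op 2: b = malloc(12) -> b = 10; heap: [0-9 ALLOC][10-21 ALLOC][22-38 FREE]
Op 3: c = malloc(7) -> c = 22; heap: [0-9 ALLOC][10-21 ALLOC][22-28 ALLOC][29-38 FREE]
Op 4: a = realloc(a, 15) -> NULL (a unchanged); heap: [0-9 ALLOC][10-21 ALLOC][22-28 ALLOC][29-38 FREE]
Op 5: a = realloc(a, 1) -> a = 0; heap: [0-0 ALLOC][1-9 FREE][10-21 ALLOC][22-28 ALLOC][29-38 FREE]
free(b): b = 10 -> block [10-21 ALLOC]; mark free, coalesce with adjacent free neighbors -> [0-0 ALLOC][1-21 FREE][22-28 ALLOC][29-38 FREE]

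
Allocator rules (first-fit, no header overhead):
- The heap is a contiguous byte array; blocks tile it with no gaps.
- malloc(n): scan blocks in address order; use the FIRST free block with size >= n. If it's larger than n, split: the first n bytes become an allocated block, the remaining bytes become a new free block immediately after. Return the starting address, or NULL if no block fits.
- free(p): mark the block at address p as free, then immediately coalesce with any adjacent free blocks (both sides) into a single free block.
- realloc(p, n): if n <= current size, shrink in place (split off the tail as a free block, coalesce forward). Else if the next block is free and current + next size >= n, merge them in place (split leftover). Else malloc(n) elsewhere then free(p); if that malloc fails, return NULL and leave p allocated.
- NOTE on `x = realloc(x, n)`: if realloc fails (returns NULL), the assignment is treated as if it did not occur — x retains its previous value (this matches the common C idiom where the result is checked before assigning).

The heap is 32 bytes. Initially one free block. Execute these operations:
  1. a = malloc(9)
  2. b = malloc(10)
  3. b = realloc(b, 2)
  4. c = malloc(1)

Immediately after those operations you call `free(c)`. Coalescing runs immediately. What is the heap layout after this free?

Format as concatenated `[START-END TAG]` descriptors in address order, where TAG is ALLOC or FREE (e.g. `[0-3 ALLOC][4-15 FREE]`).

Op 1: a = malloc(9) -> a = 0; heap: [0-8 ALLOC][9-31 FREE]
Op 2: b = malloc(10) -> b = 9; heap: [0-8 ALLOC][9-18 ALLOC][19-31 FREE]
Op 3: b = realloc(b, 2) -> b = 9; heap: [0-8 ALLOC][9-10 ALLOC][11-31 FREE]
Op 4: c = malloc(1) -> c = 11; heap: [0-8 ALLOC][9-10 ALLOC][11-11 ALLOC][12-31 FREE]
free(c): c = 11 -> block [11-11 ALLOC]; mark free, coalesce with adjacent free neighbors -> [0-8 ALLOC][9-10 ALLOC][11-31 FREE]

Answer: [0-8 ALLOC][9-10 ALLOC][11-31 FREE]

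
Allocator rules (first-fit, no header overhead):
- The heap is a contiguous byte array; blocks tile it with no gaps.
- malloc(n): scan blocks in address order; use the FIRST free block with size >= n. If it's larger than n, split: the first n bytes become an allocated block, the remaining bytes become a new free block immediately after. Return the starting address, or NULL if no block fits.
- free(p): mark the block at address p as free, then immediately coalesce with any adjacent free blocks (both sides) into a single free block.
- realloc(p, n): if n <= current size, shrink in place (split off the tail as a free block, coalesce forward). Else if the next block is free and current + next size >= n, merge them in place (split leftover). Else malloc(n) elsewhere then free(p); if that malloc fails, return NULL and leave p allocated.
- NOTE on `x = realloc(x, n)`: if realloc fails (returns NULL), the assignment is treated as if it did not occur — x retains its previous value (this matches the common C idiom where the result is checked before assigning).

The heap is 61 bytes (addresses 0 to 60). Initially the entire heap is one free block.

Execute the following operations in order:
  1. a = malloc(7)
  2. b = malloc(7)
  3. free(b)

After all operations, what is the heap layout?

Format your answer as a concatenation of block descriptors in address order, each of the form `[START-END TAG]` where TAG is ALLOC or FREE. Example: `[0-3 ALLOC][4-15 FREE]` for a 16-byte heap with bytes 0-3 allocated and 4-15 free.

Answer: [0-6 ALLOC][7-60 FREE]

Derivation:
Op 1: a = malloc(7) -> a = 0; heap: [0-6 ALLOC][7-60 FREE]
Op 2: b = malloc(7) -> b = 7; heap: [0-6 ALLOC][7-13 ALLOC][14-60 FREE]
Op 3: free(b) -> (freed b); heap: [0-6 ALLOC][7-60 FREE]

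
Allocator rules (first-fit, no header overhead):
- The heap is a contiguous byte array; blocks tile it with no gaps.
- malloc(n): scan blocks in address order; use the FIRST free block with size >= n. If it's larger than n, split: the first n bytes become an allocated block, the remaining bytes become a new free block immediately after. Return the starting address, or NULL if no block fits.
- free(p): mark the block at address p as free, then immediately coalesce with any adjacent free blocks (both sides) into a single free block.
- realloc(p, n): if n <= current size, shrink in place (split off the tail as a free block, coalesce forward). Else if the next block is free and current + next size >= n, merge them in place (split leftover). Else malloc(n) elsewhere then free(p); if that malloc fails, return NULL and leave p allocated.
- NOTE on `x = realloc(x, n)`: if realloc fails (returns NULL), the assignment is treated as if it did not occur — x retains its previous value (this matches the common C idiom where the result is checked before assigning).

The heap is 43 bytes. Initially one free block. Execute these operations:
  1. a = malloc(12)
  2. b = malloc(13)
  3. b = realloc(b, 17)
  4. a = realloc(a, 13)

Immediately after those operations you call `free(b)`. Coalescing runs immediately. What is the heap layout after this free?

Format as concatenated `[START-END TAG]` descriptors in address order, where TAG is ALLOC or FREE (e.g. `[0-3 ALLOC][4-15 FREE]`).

Answer: [0-28 FREE][29-41 ALLOC][42-42 FREE]

Derivation:
Op 1: a = malloc(12) -> a = 0; heap: [0-11 ALLOC][12-42 FREE]
Op 2: b = malloc(13) -> b = 12; heap: [0-11 ALLOC][12-24 ALLOC][25-42 FREE]
Op 3: b = realloc(b, 17) -> b = 12; heap: [0-11 ALLOC][12-28 ALLOC][29-42 FREE]
Op 4: a = realloc(a, 13) -> a = 29; heap: [0-11 FREE][12-28 ALLOC][29-41 ALLOC][42-42 FREE]
free(b): b = 12 -> block [12-28 ALLOC]; mark free, coalesce with adjacent free neighbors -> [0-28 FREE][29-41 ALLOC][42-42 FREE]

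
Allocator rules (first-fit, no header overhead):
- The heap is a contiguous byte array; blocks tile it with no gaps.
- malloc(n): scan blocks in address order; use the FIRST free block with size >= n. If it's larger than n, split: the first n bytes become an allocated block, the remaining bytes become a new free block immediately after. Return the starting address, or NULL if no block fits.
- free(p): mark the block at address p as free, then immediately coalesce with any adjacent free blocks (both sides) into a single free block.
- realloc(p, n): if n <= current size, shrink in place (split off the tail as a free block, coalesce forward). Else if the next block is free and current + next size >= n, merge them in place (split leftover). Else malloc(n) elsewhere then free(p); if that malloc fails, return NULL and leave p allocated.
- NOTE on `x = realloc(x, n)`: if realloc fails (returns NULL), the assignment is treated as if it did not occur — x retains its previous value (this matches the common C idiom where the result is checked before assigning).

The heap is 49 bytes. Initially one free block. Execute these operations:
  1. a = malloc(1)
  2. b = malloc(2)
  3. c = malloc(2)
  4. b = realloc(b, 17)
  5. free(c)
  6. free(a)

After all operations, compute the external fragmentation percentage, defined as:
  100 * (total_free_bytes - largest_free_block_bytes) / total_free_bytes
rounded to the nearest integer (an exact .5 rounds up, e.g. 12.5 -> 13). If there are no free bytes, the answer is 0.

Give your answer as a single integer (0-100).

Answer: 16

Derivation:
Op 1: a = malloc(1) -> a = 0; heap: [0-0 ALLOC][1-48 FREE]
Op 2: b = malloc(2) -> b = 1; heap: [0-0 ALLOC][1-2 ALLOC][3-48 FREE]
Op 3: c = malloc(2) -> c = 3; heap: [0-0 ALLOC][1-2 ALLOC][3-4 ALLOC][5-48 FREE]
Op 4: b = realloc(b, 17) -> b = 5; heap: [0-0 ALLOC][1-2 FREE][3-4 ALLOC][5-21 ALLOC][22-48 FREE]
Op 5: free(c) -> (freed c); heap: [0-0 ALLOC][1-4 FREE][5-21 ALLOC][22-48 FREE]
Op 6: free(a) -> (freed a); heap: [0-4 FREE][5-21 ALLOC][22-48 FREE]
Free blocks: [5 27] total_free=32 largest=27 -> 100*(32-27)/32 = 500/32 = 15.625 -> rounds to 16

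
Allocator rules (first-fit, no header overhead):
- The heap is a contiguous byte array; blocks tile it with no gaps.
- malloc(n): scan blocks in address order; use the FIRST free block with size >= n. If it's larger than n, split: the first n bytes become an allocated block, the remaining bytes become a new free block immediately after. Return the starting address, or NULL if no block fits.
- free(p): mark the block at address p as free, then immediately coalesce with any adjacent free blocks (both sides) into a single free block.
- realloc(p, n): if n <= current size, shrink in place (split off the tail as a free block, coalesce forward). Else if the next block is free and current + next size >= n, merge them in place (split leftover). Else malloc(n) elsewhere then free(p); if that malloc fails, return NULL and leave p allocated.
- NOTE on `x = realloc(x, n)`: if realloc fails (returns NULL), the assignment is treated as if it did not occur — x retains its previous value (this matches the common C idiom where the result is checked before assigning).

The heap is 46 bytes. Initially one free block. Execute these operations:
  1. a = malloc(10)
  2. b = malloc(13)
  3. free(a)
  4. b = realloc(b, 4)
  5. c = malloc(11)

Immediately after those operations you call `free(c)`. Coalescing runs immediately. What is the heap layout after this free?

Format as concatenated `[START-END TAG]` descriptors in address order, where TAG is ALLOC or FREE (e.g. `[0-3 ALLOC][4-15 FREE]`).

Answer: [0-9 FREE][10-13 ALLOC][14-45 FREE]

Derivation:
Op 1: a = malloc(10) -> a = 0; heap: [0-9 ALLOC][10-45 FREE]
Op 2: b = malloc(13) -> b = 10; heap: [0-9 ALLOC][10-22 ALLOC][23-45 FREE]
Op 3: free(a) -> (freed a); heap: [0-9 FREE][10-22 ALLOC][23-45 FREE]
Op 4: b = realloc(b, 4) -> b = 10; heap: [0-9 FREE][10-13 ALLOC][14-45 FREE]
Op 5: c = malloc(11) -> c = 14; heap: [0-9 FREE][10-13 ALLOC][14-24 ALLOC][25-45 FREE]
free(c): c = 14 -> block [14-24 ALLOC]; mark free, coalesce with adjacent free neighbors -> [0-9 FREE][10-13 ALLOC][14-45 FREE]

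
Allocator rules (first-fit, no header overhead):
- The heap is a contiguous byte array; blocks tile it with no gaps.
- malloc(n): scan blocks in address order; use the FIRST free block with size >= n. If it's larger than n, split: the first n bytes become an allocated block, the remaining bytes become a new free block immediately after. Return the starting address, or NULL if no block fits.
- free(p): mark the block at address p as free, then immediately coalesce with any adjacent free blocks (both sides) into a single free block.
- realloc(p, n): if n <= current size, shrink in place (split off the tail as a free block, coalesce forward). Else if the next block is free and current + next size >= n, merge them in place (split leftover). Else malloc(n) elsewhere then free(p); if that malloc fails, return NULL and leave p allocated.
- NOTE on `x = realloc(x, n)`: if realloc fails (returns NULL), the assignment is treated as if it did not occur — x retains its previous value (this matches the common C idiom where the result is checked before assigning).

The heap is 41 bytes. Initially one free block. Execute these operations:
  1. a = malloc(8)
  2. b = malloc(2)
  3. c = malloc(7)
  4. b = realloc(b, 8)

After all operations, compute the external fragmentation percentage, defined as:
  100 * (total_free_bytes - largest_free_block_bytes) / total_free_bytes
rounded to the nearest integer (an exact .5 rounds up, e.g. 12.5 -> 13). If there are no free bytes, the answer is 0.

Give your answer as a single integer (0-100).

Op 1: a = malloc(8) -> a = 0; heap: [0-7 ALLOC][8-40 FREE]
Op 2: b = malloc(2) -> b = 8; heap: [0-7 ALLOC][8-9 ALLOC][10-40 FREE]
Op 3: c = malloc(7) -> c = 10; heap: [0-7 ALLOC][8-9 ALLOC][10-16 ALLOC][17-40 FREE]
Op 4: b = realloc(b, 8) -> b = 17; heap: [0-7 ALLOC][8-9 FREE][10-16 ALLOC][17-24 ALLOC][25-40 FREE]
Free blocks: [2 16] total_free=18 largest=16 -> 100*(18-16)/18 = 200/18 ≈ 11.111 -> rounds to 11

Answer: 11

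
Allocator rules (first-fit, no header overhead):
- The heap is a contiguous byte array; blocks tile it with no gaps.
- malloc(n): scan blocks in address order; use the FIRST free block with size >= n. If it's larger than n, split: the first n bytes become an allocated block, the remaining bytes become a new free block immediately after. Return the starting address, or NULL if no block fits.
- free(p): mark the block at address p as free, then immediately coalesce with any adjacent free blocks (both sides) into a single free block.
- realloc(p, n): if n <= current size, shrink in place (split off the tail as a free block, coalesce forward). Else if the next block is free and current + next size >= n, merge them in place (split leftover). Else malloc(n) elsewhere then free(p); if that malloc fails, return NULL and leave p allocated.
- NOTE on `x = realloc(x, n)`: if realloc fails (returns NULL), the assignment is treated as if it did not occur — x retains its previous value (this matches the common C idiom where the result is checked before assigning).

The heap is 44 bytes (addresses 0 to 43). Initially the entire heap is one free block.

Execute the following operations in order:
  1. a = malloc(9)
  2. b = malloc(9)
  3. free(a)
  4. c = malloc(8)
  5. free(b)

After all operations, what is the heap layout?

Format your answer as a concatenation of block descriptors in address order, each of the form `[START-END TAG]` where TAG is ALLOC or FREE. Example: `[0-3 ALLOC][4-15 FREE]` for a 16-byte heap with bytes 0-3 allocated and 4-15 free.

Answer: [0-7 ALLOC][8-43 FREE]

Derivation:
Op 1: a = malloc(9) -> a = 0; heap: [0-8 ALLOC][9-43 FREE]
Op 2: b = malloc(9) -> b = 9; heap: [0-8 ALLOC][9-17 ALLOC][18-43 FREE]
Op 3: free(a) -> (freed a); heap: [0-8 FREE][9-17 ALLOC][18-43 FREE]
Op 4: c = malloc(8) -> c = 0; heap: [0-7 ALLOC][8-8 FREE][9-17 ALLOC][18-43 FREE]
Op 5: free(b) -> (freed b); heap: [0-7 ALLOC][8-43 FREE]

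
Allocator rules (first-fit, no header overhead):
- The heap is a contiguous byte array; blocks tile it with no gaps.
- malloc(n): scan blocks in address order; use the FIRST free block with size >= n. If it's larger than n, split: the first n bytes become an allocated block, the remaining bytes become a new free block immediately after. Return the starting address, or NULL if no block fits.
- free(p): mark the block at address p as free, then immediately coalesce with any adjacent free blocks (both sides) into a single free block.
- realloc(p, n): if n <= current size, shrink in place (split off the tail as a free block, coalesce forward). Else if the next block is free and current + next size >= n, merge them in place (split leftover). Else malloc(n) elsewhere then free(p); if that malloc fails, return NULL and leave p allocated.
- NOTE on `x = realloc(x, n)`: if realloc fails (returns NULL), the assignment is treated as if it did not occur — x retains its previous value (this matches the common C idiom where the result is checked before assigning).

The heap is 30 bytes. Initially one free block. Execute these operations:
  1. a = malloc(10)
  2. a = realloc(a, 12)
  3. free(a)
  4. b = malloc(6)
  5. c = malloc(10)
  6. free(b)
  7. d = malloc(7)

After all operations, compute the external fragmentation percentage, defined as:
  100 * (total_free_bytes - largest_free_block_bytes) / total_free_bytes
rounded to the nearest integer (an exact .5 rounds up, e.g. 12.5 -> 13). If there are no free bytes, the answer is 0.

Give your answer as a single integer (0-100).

Op 1: a = malloc(10) -> a = 0; heap: [0-9 ALLOC][10-29 FREE]
Op 2: a = realloc(a, 12) -> a = 0; heap: [0-11 ALLOC][12-29 FREE]
Op 3: free(a) -> (freed a); heap: [0-29 FREE]
Op 4: b = malloc(6) -> b = 0; heap: [0-5 ALLOC][6-29 FREE]
Op 5: c = malloc(10) -> c = 6; heap: [0-5 ALLOC][6-15 ALLOC][16-29 FREE]
Op 6: free(b) -> (freed b); heap: [0-5 FREE][6-15 ALLOC][16-29 FREE]
Op 7: d = malloc(7) -> d = 16; heap: [0-5 FREE][6-15 ALLOC][16-22 ALLOC][23-29 FREE]
Free blocks: [6 7] total_free=13 largest=7 -> 100*(13-7)/13 = 600/13 ≈ 46.154 -> rounds to 46

Answer: 46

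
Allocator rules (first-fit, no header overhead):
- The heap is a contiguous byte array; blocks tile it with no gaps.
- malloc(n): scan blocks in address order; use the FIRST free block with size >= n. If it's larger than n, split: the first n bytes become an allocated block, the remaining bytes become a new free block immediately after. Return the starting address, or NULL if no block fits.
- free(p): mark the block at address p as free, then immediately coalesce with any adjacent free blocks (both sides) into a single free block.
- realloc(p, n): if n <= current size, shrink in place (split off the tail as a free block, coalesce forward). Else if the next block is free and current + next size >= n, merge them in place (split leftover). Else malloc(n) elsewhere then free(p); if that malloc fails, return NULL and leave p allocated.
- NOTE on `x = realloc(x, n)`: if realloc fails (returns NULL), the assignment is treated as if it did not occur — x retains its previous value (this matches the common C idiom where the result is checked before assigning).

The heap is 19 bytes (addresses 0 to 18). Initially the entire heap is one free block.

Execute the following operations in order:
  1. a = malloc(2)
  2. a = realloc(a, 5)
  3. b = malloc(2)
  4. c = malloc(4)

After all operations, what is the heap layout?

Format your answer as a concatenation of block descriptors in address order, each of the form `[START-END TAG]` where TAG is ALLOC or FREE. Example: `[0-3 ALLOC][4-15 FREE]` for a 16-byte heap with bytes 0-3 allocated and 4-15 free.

Op 1: a = malloc(2) -> a = 0; heap: [0-1 ALLOC][2-18 FREE]
Op 2: a = realloc(a, 5) -> a = 0; heap: [0-4 ALLOC][5-18 FREE]
Op 3: b = malloc(2) -> b = 5; heap: [0-4 ALLOC][5-6 ALLOC][7-18 FREE]
Op 4: c = malloc(4) -> c = 7; heap: [0-4 ALLOC][5-6 ALLOC][7-10 ALLOC][11-18 FREE]

Answer: [0-4 ALLOC][5-6 ALLOC][7-10 ALLOC][11-18 FREE]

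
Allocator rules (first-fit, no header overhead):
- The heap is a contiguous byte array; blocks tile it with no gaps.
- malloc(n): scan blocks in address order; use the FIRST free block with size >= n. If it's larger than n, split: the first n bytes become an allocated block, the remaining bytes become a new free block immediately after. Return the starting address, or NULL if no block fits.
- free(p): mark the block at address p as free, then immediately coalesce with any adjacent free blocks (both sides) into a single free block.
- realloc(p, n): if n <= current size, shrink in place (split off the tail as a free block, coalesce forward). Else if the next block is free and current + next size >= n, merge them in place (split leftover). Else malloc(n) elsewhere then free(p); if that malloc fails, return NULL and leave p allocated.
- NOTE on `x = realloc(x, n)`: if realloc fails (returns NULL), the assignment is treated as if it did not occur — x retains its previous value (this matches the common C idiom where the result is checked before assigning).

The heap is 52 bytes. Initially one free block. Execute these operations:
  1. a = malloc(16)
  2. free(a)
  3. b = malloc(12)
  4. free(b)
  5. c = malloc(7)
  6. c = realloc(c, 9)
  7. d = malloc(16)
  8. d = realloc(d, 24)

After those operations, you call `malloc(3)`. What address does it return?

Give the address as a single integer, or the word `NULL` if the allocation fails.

Answer: 33

Derivation:
Op 1: a = malloc(16) -> a = 0; heap: [0-15 ALLOC][16-51 FREE]
Op 2: free(a) -> (freed a); heap: [0-51 FREE]
Op 3: b = malloc(12) -> b = 0; heap: [0-11 ALLOC][12-51 FREE]
Op 4: free(b) -> (freed b); heap: [0-51 FREE]
Op 5: c = malloc(7) -> c = 0; heap: [0-6 ALLOC][7-51 FREE]
Op 6: c = realloc(c, 9) -> c = 0; heap: [0-8 ALLOC][9-51 FREE]
Op 7: d = malloc(16) -> d = 9; heap: [0-8 ALLOC][9-24 ALLOC][25-51 FREE]
Op 8: d = realloc(d, 24) -> d = 9; heap: [0-8 ALLOC][9-32 ALLOC][33-51 FREE]
malloc(3): first-fit scan over [0-8 ALLOC][9-32 ALLOC][33-51 FREE] -> 33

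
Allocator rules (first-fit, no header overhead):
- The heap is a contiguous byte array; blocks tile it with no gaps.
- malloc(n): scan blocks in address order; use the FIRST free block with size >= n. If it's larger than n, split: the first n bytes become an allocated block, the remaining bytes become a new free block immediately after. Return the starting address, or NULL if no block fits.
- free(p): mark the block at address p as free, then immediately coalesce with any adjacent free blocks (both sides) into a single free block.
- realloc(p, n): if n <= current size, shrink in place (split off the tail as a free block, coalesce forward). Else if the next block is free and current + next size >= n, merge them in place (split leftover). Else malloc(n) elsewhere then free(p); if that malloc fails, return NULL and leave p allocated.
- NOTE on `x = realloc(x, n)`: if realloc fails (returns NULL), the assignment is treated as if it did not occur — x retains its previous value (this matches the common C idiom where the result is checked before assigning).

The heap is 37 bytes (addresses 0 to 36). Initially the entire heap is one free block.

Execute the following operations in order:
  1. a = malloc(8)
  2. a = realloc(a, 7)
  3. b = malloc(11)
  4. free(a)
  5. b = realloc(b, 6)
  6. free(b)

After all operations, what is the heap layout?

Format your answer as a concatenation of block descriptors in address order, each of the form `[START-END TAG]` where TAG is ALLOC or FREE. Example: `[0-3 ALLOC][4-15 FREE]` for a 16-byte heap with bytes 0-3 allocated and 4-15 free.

Op 1: a = malloc(8) -> a = 0; heap: [0-7 ALLOC][8-36 FREE]
Op 2: a = realloc(a, 7) -> a = 0; heap: [0-6 ALLOC][7-36 FREE]
Op 3: b = malloc(11) -> b = 7; heap: [0-6 ALLOC][7-17 ALLOC][18-36 FREE]
Op 4: free(a) -> (freed a); heap: [0-6 FREE][7-17 ALLOC][18-36 FREE]
Op 5: b = realloc(b, 6) -> b = 7; heap: [0-6 FREE][7-12 ALLOC][13-36 FREE]
Op 6: free(b) -> (freed b); heap: [0-36 FREE]

Answer: [0-36 FREE]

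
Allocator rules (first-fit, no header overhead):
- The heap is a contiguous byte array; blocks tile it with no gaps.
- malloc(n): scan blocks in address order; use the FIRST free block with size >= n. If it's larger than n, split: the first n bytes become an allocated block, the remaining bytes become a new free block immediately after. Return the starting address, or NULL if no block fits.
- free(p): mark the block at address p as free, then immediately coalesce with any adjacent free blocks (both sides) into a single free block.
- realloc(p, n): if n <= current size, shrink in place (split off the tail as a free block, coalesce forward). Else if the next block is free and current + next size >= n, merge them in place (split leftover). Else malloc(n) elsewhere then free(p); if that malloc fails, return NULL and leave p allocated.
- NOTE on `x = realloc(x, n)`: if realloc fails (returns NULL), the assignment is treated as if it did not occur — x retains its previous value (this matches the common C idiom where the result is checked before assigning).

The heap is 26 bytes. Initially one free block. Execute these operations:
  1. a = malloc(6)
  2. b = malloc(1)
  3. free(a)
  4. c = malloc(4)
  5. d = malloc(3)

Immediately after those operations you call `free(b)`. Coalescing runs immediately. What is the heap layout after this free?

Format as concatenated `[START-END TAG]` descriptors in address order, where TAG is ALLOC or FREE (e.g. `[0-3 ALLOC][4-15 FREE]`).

Answer: [0-3 ALLOC][4-6 FREE][7-9 ALLOC][10-25 FREE]

Derivation:
Op 1: a = malloc(6) -> a = 0; heap: [0-5 ALLOC][6-25 FREE]
Op 2: b = malloc(1) -> b = 6; heap: [0-5 ALLOC][6-6 ALLOC][7-25 FREE]
Op 3: free(a) -> (freed a); heap: [0-5 FREE][6-6 ALLOC][7-25 FREE]
Op 4: c = malloc(4) -> c = 0; heap: [0-3 ALLOC][4-5 FREE][6-6 ALLOC][7-25 FREE]
Op 5: d = malloc(3) -> d = 7; heap: [0-3 ALLOC][4-5 FREE][6-6 ALLOC][7-9 ALLOC][10-25 FREE]
free(b): b = 6 -> block [6-6 ALLOC]; mark free, coalesce with adjacent free neighbors -> [0-3 ALLOC][4-6 FREE][7-9 ALLOC][10-25 FREE]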